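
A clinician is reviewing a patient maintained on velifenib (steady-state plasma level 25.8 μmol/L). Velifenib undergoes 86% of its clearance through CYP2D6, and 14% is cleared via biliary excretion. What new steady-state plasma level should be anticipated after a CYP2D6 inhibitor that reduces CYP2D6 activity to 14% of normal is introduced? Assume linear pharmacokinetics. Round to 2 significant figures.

99 μmol/L

The CYP2D6 pathway (86% of clearance) drops to 0.14× activity: 0.86 × 0.14 = 0.1204.
The remaining 14% of clearance is unaffected.
Relative clearance = 0.1204 + 0.14 = 0.2604.
Steady-state plasma level ∝ 1/CL, so new value = 25.8 / 0.2604 = 99 μmol/L.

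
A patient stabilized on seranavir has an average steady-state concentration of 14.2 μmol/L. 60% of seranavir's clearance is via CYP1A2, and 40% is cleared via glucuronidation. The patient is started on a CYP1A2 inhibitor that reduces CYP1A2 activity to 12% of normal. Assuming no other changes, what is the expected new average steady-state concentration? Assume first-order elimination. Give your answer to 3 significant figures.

CYP1A2: 0.6 × 0.12 = 0.072
Other: 0.4 (unchanged)
Relative clearance = 0.072 + 0.4 = 0.472.
Average steady-state concentration ∝ 1/CL, so new value = 14.2 / 0.472 = 30.1 μmol/L.

30.1 μmol/L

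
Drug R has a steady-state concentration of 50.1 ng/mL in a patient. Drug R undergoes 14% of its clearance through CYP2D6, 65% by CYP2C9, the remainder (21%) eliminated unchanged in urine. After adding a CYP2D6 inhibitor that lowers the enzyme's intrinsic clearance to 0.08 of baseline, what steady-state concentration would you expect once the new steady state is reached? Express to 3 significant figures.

57.5 ng/mL

The CYP2D6 pathway (14% of clearance) drops to 0.08× activity: 0.14 × 0.08 = 0.0112.
CYP2C9 (65%) and the residual 21% are unaffected.
New clearance relative to baseline: 0.0112 + 0.65 + 0.21 = 0.8712.
With dosing unchanged, steady-state concentration scales as 1/CL: 50.1 / 0.8712 = 57.5 ng/mL.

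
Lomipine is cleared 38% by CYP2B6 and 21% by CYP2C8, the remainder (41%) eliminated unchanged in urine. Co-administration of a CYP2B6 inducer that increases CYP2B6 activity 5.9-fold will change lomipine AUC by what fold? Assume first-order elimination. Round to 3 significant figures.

0.349

The CYP2B6 pathway (38% of clearance) rises to 5.9× activity: 0.38 × 5.9 = 2.242.
CYP2C8 (21%) and the residual 41% are unaffected.
Relative clearance = 2.242 + 0.21 + 0.41 = 2.862.
AUC ratio = CL_old/CL_new = 1 / 2.862 = 0.349.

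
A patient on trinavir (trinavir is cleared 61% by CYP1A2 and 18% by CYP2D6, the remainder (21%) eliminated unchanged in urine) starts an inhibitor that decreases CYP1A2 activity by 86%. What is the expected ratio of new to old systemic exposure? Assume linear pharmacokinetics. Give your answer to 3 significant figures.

The CYP1A2 pathway (61% of clearance) is reduced to 0.14× activity: 0.61 × 0.14 = 0.0854.
CYP2D6 (18%) and the residual 21% are unaffected.
New clearance relative to baseline: 0.0854 + 0.18 + 0.21 = 0.4754.
Systemic exposure is inversely proportional to clearance, so the fold-change is 1 / 0.4754 = 2.10.

2.10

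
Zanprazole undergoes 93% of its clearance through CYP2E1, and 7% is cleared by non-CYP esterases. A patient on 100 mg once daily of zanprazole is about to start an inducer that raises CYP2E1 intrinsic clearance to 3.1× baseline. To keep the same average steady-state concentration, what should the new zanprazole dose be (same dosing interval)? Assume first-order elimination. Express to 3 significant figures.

295 mg

CYP2E1: 0.93 × 3.1 = 2.883
Other: 0.07 (unchanged)
Relative clearance = 2.883 + 0.07 = 2.953.
To maintain the same steady-state level, dose must scale with clearance: new dose = 100 × 2.953 = 295 mg.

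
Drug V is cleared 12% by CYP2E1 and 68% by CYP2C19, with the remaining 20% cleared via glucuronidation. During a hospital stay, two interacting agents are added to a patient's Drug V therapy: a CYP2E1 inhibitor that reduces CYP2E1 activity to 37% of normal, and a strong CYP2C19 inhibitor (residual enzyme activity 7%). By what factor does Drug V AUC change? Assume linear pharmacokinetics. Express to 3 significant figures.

3.42

The CYP2E1 pathway (12% of clearance) is reduced to 0.37× activity: 0.12 × 0.37 = 0.0444.
The CYP2C19 pathway (68% of clearance) drops to 0.07× activity: 0.68 × 0.07 = 0.0476.
The remaining 20% of clearance is unaffected.
New clearance relative to baseline: 0.0444 + 0.0476 + 0.2 = 0.292.
Net AUC ratio = 1 / 0.292 = 3.42.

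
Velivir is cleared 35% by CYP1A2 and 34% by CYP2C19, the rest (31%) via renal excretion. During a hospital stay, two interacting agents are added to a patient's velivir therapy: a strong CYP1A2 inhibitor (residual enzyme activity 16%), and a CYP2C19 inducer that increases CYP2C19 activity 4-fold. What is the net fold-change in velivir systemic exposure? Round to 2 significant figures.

CYP1A2: 0.35 × 0.16 = 0.056
CYP2C19: 0.34 × 4 = 1.36
Other: 0.31 (unchanged)
Relative clearance = 0.056 + 1.36 + 0.31 = 1.726.
Net systemic exposure ratio = 1 / 1.726 = 0.58.

0.58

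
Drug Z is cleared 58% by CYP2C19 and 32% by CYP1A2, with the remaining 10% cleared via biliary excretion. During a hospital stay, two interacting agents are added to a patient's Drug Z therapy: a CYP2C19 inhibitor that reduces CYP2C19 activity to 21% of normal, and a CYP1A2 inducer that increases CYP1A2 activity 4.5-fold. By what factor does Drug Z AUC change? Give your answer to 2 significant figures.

0.60

CYP2C19: 0.58 × 0.21 = 0.1218
CYP1A2: 0.32 × 4.5 = 1.44
Other: 0.1 (unchanged)
New clearance relative to baseline: 0.1218 + 1.44 + 0.1 = 1.6618.
AUC ∝ 1/CL: fold-change = 1 / 1.6618 = 0.60.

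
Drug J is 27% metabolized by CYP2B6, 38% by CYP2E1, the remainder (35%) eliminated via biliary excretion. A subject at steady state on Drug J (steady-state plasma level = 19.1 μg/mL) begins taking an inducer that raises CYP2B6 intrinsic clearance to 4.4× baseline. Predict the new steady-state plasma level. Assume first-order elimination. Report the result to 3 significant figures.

9.96 μg/mL

The CYP2B6 pathway (27% of clearance) is boosted to 4.4× activity: 0.27 × 4.4 = 1.188.
CYP2E1 (38%) and the residual 35% are unaffected.
CL_new/CL_old = 1.188 + 0.38 + 0.35 = 1.918.
With dosing unchanged, steady-state plasma level scales as 1/CL: 19.1 / 1.918 = 9.96 μg/mL.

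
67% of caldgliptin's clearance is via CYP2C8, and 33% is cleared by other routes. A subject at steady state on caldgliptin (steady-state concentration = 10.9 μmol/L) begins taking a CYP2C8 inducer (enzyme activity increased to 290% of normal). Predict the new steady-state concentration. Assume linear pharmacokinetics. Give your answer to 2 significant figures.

CYP2C8: 0.67 × 2.9 = 1.943
Other: 0.33 (unchanged)
Relative clearance = 1.943 + 0.33 = 2.273.
New steady-state concentration = baseline ÷ relative clearance = 10.9 / 2.273 = 4.8 μmol/L.

4.8 μmol/L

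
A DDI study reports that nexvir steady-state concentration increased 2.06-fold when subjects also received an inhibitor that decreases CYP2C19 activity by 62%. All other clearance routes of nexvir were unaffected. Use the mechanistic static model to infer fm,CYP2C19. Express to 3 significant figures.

0.830

CL'/CL = 1 / 2.06 = 0.4854
0.38·fm + (1 − fm) = 0.4854
fm = (0.4854 − 1) / (0.38 − 1) = 0.830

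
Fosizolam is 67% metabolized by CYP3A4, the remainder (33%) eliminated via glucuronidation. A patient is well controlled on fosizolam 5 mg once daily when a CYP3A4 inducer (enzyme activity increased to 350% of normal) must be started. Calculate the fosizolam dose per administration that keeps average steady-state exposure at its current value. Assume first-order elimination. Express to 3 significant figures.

13.4 mg

The CYP3A4 pathway (67% of clearance) rises to 3.5× activity: 0.67 × 3.5 = 2.345.
Non-CYP routes (33%) are unchanged.
CL_new/CL_old = 2.345 + 0.33 = 2.675.
To maintain the same steady-state level, dose must scale with clearance: new dose = 5 × 2.675 = 13.4 mg.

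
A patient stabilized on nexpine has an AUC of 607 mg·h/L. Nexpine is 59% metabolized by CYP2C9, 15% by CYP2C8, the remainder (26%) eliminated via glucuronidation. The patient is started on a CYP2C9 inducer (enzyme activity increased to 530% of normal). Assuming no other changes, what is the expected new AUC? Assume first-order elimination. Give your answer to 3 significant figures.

172 mg·h/L

CYP2C9: 0.59 × 5.3 = 3.127
CYP2C8: 0.15 (unchanged)
Other: 0.26 (unchanged)
Relative clearance = 3.127 + 0.15 + 0.26 = 3.537.
With dosing unchanged, AUC scales as 1/CL: 607 / 3.537 = 172 mg·h/L.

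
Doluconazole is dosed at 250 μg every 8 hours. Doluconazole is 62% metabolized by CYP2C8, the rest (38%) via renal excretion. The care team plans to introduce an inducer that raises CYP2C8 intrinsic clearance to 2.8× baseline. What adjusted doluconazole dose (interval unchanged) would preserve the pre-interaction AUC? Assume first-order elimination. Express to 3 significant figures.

The CYP2C8 pathway (62% of clearance) increases to 2.8× activity: 0.62 × 2.8 = 1.736.
The remaining 38% of clearance is unaffected.
Relative clearance = 1.736 + 0.38 = 2.116.
To maintain the same steady-state level, dose must scale with clearance: new dose = 250 × 2.116 = 529 μg.

529 μg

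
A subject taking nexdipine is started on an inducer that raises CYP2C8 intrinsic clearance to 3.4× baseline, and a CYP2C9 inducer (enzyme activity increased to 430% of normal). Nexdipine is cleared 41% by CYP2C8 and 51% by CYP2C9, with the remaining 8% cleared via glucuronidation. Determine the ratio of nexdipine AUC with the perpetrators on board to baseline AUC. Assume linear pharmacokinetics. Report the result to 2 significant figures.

0.27

The CYP2C8 pathway (41% of clearance) rises to 3.4× activity: 0.41 × 3.4 = 1.394.
The CYP2C9 pathway (51% of clearance) rises to 4.3× activity: 0.51 × 4.3 = 2.193.
The remaining 8% of clearance is unaffected.
New clearance relative to baseline: 1.394 + 2.193 + 0.08 = 3.667.
AUC ∝ 1/CL: fold-change = 1 / 3.667 = 0.27.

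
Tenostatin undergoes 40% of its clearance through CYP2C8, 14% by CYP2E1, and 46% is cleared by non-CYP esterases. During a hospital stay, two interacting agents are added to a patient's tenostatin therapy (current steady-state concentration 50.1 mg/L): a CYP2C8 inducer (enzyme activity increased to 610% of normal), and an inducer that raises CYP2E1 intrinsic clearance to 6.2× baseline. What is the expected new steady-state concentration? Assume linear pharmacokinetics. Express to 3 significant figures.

The CYP2C8 pathway (40% of clearance) is boosted to 6.1× activity: 0.4 × 6.1 = 2.44.
The CYP2E1 pathway (14% of clearance) rises to 6.2× activity: 0.14 × 6.2 = 0.868.
The remaining 46% of clearance is unaffected.
CL_new/CL_old = 2.44 + 0.868 + 0.46 = 3.768.
Dividing the baseline by the relative clearance: 50.1 / 3.768 = 13.3 mg/L.

13.3 mg/L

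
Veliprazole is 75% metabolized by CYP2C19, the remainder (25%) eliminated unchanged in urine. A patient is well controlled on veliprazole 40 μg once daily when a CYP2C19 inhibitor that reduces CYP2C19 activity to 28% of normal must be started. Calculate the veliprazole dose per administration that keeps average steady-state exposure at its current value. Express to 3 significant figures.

CYP2C19: 0.75 × 0.28 = 0.21
Other: 0.25 (unchanged)
New clearance relative to baseline: 0.21 + 0.25 = 0.46.
Exposure is unchanged when dose changes in proportion to clearance. New dose = 40 μg × 0.46 = 18.4 μg.

18.4 μg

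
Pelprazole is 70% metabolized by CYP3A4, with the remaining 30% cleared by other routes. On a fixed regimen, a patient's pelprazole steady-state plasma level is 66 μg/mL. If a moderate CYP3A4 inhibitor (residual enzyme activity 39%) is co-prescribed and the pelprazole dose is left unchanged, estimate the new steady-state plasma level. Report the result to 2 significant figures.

1.2 × 10² μg/mL

The CYP3A4 pathway (70% of clearance) is reduced to 0.39× activity: 0.7 × 0.39 = 0.273.
The remaining 30% of clearance is unaffected.
Relative clearance = 0.273 + 0.3 = 0.573.
Steady-state plasma level ∝ 1/CL, so new value = 66 / 0.573 = 1.2 × 10² μg/mL.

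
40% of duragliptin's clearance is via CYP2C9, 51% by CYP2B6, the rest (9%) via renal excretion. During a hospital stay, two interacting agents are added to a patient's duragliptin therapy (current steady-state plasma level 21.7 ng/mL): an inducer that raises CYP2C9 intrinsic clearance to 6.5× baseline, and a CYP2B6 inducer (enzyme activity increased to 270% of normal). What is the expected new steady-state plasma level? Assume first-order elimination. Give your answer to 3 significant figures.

CYP2C9: 0.4 × 6.5 = 2.6
CYP2B6: 0.51 × 2.7 = 1.377
Other: 0.09 (unchanged)
CL_new/CL_old = 2.6 + 1.377 + 0.09 = 4.067.
New steady-state plasma level = 21.7 / 4.067 = 5.34 ng/mL (concentration scales inversely with clearance).

5.34 ng/mL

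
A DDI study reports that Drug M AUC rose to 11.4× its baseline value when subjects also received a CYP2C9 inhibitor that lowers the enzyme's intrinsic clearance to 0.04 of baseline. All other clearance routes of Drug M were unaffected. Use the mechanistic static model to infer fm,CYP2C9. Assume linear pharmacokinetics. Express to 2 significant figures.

CL'/CL = 1 / 11.4 = 0.08772
0.04·fm + (1 − fm) = 0.08772
fm = (0.08772 − 1) / (0.04 − 1) = 0.95

0.95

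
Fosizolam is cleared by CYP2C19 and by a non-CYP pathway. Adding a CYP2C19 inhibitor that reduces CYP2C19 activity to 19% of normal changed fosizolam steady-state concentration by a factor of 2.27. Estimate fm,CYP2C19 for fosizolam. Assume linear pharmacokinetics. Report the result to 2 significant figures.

0.69

CL'/CL = 1 / 2.27 = 0.4405
0.19·fm + (1 − fm) = 0.4405
fm = (0.4405 − 1) / (0.19 − 1) = 0.69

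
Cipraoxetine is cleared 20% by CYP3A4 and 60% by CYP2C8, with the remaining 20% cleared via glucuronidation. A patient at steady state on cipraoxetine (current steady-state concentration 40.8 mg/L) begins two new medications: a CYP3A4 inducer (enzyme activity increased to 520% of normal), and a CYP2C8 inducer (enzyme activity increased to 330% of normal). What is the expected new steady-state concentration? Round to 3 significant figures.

The CYP3A4 pathway (20% of clearance) is boosted to 5.2× activity: 0.2 × 5.2 = 1.04.
The CYP2C8 pathway (60% of clearance) increases to 3.3× activity: 0.6 × 3.3 = 1.98.
The remaining 20% of clearance is unaffected.
CL_new/CL_old = 1.04 + 1.98 + 0.2 = 3.22.
New steady-state concentration = 40.8 / 3.22 = 12.7 mg/L (concentration scales inversely with clearance).

12.7 mg/L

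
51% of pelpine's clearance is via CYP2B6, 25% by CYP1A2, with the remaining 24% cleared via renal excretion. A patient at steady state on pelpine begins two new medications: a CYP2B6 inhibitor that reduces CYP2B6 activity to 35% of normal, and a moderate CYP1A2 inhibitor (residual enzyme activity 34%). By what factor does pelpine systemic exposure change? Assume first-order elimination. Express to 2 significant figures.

The CYP2B6 pathway (51% of clearance) falls to 0.35× activity: 0.51 × 0.35 = 0.1785.
The CYP1A2 pathway (25% of clearance) drops to 0.34× activity: 0.25 × 0.34 = 0.085.
Non-CYP routes (24%) are unchanged.
CL_new/CL_old = 0.1785 + 0.085 + 0.24 = 0.5035.
Because systemic exposure varies inversely with clearance, the combined effect is 1 / 0.5035 = 2.0.

2.0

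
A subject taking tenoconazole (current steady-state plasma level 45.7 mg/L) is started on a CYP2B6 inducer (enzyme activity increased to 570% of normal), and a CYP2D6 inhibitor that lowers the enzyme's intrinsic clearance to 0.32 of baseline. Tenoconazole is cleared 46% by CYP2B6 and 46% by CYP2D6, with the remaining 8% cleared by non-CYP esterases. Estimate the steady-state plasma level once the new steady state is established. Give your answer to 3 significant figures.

16.0 mg/L

The CYP2B6 pathway (46% of clearance) rises to 5.7× activity: 0.46 × 5.7 = 2.622.
The CYP2D6 pathway (46% of clearance) falls to 0.32× activity: 0.46 × 0.32 = 0.1472.
Non-CYP routes (8%) are unchanged.
CL_new/CL_old = 2.622 + 0.1472 + 0.08 = 2.8492.
Steady-state plasma level ∝ 1/CL: new value = 45.7 / 2.8492 = 16.0 mg/L.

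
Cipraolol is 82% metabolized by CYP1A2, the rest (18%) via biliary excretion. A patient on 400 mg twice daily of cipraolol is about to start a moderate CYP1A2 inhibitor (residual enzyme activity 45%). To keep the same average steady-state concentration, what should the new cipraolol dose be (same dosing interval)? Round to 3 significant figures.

The CYP1A2 pathway (82% of clearance) drops to 0.45× activity: 0.82 × 0.45 = 0.369.
Non-CYP routes (18%) are unchanged.
New clearance relative to baseline: 0.369 + 0.18 = 0.549.
Exposure is unchanged when dose changes in proportion to clearance. New dose = 400 mg × 0.549 = 220 mg.

220 mg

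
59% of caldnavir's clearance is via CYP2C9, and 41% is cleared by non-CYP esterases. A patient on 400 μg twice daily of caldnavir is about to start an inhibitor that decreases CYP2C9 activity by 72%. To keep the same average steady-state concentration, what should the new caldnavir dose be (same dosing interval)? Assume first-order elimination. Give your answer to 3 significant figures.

The CYP2C9 pathway (59% of clearance) is reduced to 0.28× activity: 0.59 × 0.28 = 0.1652.
The remaining 41% of clearance is unaffected.
Relative clearance = 0.1652 + 0.41 = 0.5752.
To maintain the same steady-state level, dose must scale with clearance: new dose = 400 × 0.5752 = 230 μg.

230 μg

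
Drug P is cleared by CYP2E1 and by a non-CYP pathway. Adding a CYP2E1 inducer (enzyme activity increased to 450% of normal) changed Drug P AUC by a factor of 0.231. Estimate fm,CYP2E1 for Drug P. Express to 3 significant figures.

Call the CYP2E1 fraction fm. After the interaction, CL_new/CL_old = fm × 4.5 + (1 − fm).
AUC ratio = 1 / (new CL fraction), so new CL fraction = 1 / 0.231 = 4.329.
fm × 4.5 + 1 − fm = 4.329  ⇒  fm × (4.5 − 1) = 3.329  ⇒  fm = 0.951.

0.951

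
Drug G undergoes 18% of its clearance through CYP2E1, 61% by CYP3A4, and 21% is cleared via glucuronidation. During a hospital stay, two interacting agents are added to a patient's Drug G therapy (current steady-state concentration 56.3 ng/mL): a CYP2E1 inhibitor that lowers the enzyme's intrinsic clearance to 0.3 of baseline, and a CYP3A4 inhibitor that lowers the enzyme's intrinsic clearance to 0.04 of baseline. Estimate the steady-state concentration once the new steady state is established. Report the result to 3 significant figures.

195 ng/mL

CYP2E1: 0.18 × 0.3 = 0.054
CYP3A4: 0.61 × 0.04 = 0.0244
Other: 0.21 (unchanged)
CL_new/CL_old = 0.054 + 0.0244 + 0.21 = 0.2884.
Dividing the baseline by the relative clearance: 56.3 / 0.2884 = 195 ng/mL.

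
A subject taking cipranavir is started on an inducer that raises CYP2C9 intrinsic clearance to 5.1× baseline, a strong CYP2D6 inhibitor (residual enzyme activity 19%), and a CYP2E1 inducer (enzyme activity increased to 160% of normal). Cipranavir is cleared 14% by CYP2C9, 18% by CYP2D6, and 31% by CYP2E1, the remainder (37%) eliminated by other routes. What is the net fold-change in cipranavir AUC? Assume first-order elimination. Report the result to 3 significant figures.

0.620

CYP2C9: 0.14 × 5.1 = 0.714
CYP2D6: 0.18 × 0.19 = 0.0342
CYP2E1: 0.31 × 1.6 = 0.496
Other: 0.37 (unchanged)
Relative clearance = 0.714 + 0.0342 + 0.496 + 0.37 = 1.6142.
Net AUC ratio = 1 / 1.6142 = 0.620.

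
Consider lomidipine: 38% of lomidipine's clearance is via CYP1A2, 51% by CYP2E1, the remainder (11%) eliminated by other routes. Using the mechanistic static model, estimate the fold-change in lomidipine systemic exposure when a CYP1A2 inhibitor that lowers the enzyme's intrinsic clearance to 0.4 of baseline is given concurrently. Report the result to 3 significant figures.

The CYP1A2 pathway (38% of clearance) falls to 0.4× activity: 0.38 × 0.4 = 0.152.
CYP2E1 (51%) and the residual 11% are unaffected.
New clearance relative to baseline: 0.152 + 0.51 + 0.11 = 0.772.
Systemic exposure ratio = CL_old/CL_new = 1 / 0.772 = 1.30.

1.30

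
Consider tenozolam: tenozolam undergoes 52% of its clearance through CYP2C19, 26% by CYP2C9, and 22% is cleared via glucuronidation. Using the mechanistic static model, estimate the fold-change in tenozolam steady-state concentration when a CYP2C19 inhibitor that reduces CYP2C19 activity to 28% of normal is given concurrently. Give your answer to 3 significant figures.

The CYP2C19 pathway (52% of clearance) drops to 0.28× activity: 0.52 × 0.28 = 0.1456.
CYP2C9 (26%) and the residual 22% are unaffected.
New clearance relative to baseline: 0.1456 + 0.26 + 0.22 = 0.6256.
Steady-state concentration ratio = CL_old/CL_new = 1 / 0.6256 = 1.60.

1.60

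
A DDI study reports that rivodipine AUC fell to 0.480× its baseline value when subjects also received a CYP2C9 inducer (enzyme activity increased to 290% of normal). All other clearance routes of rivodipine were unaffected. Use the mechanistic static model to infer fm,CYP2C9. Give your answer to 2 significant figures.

0.57

Let x = fm,CYP2C9. Because AUC ∝ 1/CL, relative clearance rose to 1/0.480 = 2.083.
Only the CYP2C9 route changed, so 2.083 = x·2.9 + (1 − x), giving x = 0.57.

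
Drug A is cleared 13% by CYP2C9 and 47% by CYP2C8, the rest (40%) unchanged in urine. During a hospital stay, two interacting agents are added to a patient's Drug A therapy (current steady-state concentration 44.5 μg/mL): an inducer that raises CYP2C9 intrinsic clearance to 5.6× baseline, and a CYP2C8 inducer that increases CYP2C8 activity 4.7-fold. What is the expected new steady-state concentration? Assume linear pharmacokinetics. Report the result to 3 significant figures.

13.3 μg/mL

CYP2C9: 0.13 × 5.6 = 0.728
CYP2C8: 0.47 × 4.7 = 2.209
Other: 0.4 (unchanged)
Relative clearance = 0.728 + 2.209 + 0.4 = 3.337.
New steady-state concentration = 44.5 / 3.337 = 13.3 μg/mL (concentration scales inversely with clearance).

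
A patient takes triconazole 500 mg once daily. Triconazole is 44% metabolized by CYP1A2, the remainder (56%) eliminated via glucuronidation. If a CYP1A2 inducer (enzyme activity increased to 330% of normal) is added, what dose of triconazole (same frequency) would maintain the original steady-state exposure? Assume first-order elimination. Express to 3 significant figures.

1.01 × 10³ mg

The CYP1A2 pathway (44% of clearance) is boosted to 3.3× activity: 0.44 × 3.3 = 1.452.
The remaining 56% of clearance is unaffected.
CL_new/CL_old = 1.452 + 0.56 = 2.012.
Css,avg = (dose rate)/CL, so holding Css fixed requires dose ∝ CL: 500 × 2.012 = 1.01 × 10³ mg.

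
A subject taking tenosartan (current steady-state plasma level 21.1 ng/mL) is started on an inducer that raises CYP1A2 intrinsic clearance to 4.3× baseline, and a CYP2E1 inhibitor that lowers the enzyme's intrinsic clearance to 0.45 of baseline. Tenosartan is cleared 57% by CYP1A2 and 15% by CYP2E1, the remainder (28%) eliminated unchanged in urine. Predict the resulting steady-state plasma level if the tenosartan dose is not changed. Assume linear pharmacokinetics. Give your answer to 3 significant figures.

CYP1A2: 0.57 × 4.3 = 2.451
CYP2E1: 0.15 × 0.45 = 0.0675
Other: 0.28 (unchanged)
New clearance relative to baseline: 2.451 + 0.0675 + 0.28 = 2.7985.
New steady-state plasma level = 21.1 / 2.7985 = 7.54 ng/mL (concentration scales inversely with clearance).

7.54 ng/mL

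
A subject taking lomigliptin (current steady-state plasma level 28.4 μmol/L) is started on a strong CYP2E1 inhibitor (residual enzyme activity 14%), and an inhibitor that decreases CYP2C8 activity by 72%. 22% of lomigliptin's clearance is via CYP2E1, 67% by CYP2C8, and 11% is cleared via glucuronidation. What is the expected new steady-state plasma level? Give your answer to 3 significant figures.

86.5 μmol/L

CYP2E1: 0.22 × 0.14 = 0.0308
CYP2C8: 0.67 × 0.28 = 0.1876
Other: 0.11 (unchanged)
New clearance relative to baseline: 0.0308 + 0.1876 + 0.11 = 0.3284.
Dividing the baseline by the relative clearance: 28.4 / 0.3284 = 86.5 μmol/L.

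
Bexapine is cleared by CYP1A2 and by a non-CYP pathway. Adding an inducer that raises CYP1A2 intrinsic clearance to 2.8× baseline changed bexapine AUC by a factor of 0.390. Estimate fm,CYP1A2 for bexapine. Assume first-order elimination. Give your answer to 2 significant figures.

0.87

Let x = fm,CYP1A2. Because AUC ∝ 1/CL, relative clearance rose to 1/0.390 = 2.564.
Only the CYP1A2 route changed, so 2.564 = x·2.8 + (1 − x), giving x = 0.87.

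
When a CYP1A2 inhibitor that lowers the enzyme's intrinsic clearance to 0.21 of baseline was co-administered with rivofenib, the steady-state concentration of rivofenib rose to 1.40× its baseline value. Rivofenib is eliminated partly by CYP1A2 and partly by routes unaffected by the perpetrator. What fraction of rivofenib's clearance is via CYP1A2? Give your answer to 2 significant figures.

CL'/CL = 1 / 1.40 = 0.7143
0.21·fm + (1 − fm) = 0.7143
fm = (0.7143 − 1) / (0.21 − 1) = 0.36

0.36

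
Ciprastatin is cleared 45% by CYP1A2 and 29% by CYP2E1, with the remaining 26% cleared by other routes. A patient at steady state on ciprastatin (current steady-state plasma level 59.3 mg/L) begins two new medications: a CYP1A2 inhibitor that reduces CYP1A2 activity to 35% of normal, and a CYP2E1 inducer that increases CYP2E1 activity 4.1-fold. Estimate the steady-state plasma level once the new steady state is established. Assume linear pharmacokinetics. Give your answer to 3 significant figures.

The CYP1A2 pathway (45% of clearance) falls to 0.35× activity: 0.45 × 0.35 = 0.1575.
The CYP2E1 pathway (29% of clearance) rises to 4.1× activity: 0.29 × 4.1 = 1.189.
The remaining 26% of clearance is unaffected.
Relative clearance = 0.1575 + 1.189 + 0.26 = 1.6065.
New steady-state plasma level = 59.3 / 1.6065 = 36.9 mg/L (concentration scales inversely with clearance).

36.9 mg/L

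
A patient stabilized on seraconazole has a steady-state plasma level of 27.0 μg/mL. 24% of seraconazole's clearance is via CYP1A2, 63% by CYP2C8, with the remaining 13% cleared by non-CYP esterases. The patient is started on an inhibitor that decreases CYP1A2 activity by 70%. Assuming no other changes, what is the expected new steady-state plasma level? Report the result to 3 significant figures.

32.5 μg/mL

The CYP1A2 pathway (24% of clearance) drops to 0.3× activity: 0.24 × 0.3 = 0.072.
CYP2C8 (63%) and the residual 13% are unaffected.
New clearance relative to baseline: 0.072 + 0.63 + 0.13 = 0.832.
Steady-state plasma level ∝ 1/CL, so new value = 27.0 / 0.832 = 32.5 μg/mL.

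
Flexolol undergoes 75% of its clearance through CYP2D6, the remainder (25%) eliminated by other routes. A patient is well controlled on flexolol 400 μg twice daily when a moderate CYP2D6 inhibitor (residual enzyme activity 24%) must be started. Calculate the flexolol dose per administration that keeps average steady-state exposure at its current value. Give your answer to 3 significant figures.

The CYP2D6 pathway (75% of clearance) is reduced to 0.24× activity: 0.75 × 0.24 = 0.18.
The remaining 25% of clearance is unaffected.
CL_new/CL_old = 0.18 + 0.25 = 0.43.
Exposure is unchanged when dose changes in proportion to clearance. New dose = 400 μg × 0.43 = 172 μg.

172 μg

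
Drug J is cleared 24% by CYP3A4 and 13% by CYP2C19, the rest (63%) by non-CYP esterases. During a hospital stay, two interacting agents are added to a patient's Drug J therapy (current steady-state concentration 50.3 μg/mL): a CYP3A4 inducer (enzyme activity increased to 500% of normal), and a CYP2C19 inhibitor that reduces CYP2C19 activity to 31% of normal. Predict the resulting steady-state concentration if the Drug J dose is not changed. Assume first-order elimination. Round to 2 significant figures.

27 μg/mL

The CYP3A4 pathway (24% of clearance) increases to 5× activity: 0.24 × 5 = 1.2.
The CYP2C19 pathway (13% of clearance) is reduced to 0.31× activity: 0.13 × 0.31 = 0.0403.
Non-CYP routes (63%) are unchanged.
New clearance relative to baseline: 1.2 + 0.0403 + 0.63 = 1.8703.
Steady-state concentration ∝ 1/CL: new value = 50.3 / 1.8703 = 27 μg/mL.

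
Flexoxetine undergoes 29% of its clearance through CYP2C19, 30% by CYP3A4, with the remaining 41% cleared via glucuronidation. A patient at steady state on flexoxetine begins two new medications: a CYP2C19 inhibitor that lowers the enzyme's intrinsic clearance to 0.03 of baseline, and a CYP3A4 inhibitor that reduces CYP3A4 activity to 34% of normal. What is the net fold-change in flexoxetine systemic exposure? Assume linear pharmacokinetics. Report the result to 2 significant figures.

1.9

The CYP2C19 pathway (29% of clearance) drops to 0.03× activity: 0.29 × 0.03 = 0.0087.
The CYP3A4 pathway (30% of clearance) drops to 0.34× activity: 0.3 × 0.34 = 0.102.
The remaining 41% of clearance is unaffected.
New clearance relative to baseline: 0.0087 + 0.102 + 0.41 = 0.5207.
Because systemic exposure varies inversely with clearance, the combined effect is 1 / 0.5207 = 1.9.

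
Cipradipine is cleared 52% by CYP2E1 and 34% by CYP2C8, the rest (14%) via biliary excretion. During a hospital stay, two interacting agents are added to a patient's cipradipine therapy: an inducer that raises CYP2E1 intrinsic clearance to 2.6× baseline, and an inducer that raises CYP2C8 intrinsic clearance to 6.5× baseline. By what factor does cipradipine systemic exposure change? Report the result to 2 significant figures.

CYP2E1: 0.52 × 2.6 = 1.352
CYP2C8: 0.34 × 6.5 = 2.21
Other: 0.14 (unchanged)
Relative clearance = 1.352 + 2.21 + 0.14 = 3.702.
Net systemic exposure ratio = 1 / 3.702 = 0.27.

0.27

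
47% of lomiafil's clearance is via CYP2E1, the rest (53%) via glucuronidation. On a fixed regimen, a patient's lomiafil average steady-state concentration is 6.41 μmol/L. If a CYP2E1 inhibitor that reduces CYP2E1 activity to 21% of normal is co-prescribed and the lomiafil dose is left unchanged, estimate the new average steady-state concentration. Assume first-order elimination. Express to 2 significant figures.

10 μmol/L

The CYP2E1 pathway (47% of clearance) drops to 0.21× activity: 0.47 × 0.21 = 0.0987.
Non-CYP routes (53%) are unchanged.
New clearance relative to baseline: 0.0987 + 0.53 = 0.6287.
Average steady-state concentration ∝ 1/CL, so new value = 6.41 / 0.6287 = 10 μmol/L.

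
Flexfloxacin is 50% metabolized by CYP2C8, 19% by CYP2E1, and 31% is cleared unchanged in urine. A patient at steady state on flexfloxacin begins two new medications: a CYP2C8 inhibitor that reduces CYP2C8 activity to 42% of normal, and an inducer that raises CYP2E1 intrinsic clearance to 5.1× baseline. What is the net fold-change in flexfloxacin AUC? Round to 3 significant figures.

0.672

The CYP2C8 pathway (50% of clearance) is reduced to 0.42× activity: 0.5 × 0.42 = 0.21.
The CYP2E1 pathway (19% of clearance) rises to 5.1× activity: 0.19 × 5.1 = 0.969.
The remaining 31% of clearance is unaffected.
New clearance relative to baseline: 0.21 + 0.969 + 0.31 = 1.489.
Because AUC varies inversely with clearance, the combined effect is 1 / 1.489 = 0.672.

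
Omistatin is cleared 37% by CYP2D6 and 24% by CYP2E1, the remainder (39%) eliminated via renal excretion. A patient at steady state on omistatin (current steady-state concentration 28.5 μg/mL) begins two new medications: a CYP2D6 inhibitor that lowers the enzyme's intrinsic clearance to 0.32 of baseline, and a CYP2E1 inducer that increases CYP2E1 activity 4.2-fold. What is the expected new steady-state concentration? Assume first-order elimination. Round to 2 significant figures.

CYP2D6: 0.37 × 0.32 = 0.1184
CYP2E1: 0.24 × 4.2 = 1.008
Other: 0.39 (unchanged)
CL_new/CL_old = 0.1184 + 1.008 + 0.39 = 1.5164.
New steady-state concentration = 28.5 / 1.5164 = 19 μg/mL (concentration scales inversely with clearance).

19 μg/mL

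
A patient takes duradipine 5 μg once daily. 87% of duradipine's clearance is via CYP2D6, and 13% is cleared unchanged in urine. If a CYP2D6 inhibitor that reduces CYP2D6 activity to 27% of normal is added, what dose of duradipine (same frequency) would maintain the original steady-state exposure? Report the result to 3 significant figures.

1.82 μg

The CYP2D6 pathway (87% of clearance) falls to 0.27× activity: 0.87 × 0.27 = 0.2349.
The remaining 13% of clearance is unaffected.
CL_new/CL_old = 0.2349 + 0.13 = 0.3649.
To maintain the same steady-state level, dose must scale with clearance: new dose = 5 × 0.3649 = 1.82 μg.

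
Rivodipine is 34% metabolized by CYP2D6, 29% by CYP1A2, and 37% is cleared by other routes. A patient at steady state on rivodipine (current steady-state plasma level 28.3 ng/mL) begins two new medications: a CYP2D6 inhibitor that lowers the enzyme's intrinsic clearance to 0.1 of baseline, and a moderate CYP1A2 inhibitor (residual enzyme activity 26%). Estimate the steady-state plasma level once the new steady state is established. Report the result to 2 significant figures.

59 ng/mL

The CYP2D6 pathway (34% of clearance) drops to 0.1× activity: 0.34 × 0.1 = 0.034.
The CYP1A2 pathway (29% of clearance) drops to 0.26× activity: 0.29 × 0.26 = 0.0754.
The remaining 37% of clearance is unaffected.
New clearance relative to baseline: 0.034 + 0.0754 + 0.37 = 0.4794.
Dividing the baseline by the relative clearance: 28.3 / 0.4794 = 59 ng/mL.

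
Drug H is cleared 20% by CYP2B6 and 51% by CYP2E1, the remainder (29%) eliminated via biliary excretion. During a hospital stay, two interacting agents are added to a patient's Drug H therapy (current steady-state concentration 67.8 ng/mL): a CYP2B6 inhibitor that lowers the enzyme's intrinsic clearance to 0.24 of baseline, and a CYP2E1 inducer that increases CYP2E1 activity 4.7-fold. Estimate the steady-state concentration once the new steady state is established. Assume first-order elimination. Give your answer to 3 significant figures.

24.8 ng/mL

The CYP2B6 pathway (20% of clearance) falls to 0.24× activity: 0.2 × 0.24 = 0.048.
The CYP2E1 pathway (51% of clearance) rises to 4.7× activity: 0.51 × 4.7 = 2.397.
Non-CYP routes (29%) are unchanged.
CL_new/CL_old = 0.048 + 2.397 + 0.29 = 2.735.
Steady-state concentration ∝ 1/CL: new value = 67.8 / 2.735 = 24.8 ng/mL.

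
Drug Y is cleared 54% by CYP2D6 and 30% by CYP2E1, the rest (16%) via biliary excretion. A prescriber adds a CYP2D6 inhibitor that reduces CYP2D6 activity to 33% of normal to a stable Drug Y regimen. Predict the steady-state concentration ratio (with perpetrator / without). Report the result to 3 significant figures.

1.57

The CYP2D6 pathway (54% of clearance) is reduced to 0.33× activity: 0.54 × 0.33 = 0.1782.
CYP2E1 (30%) and the residual 16% are unaffected.
Relative clearance = 0.1782 + 0.3 + 0.16 = 0.6382.
Since steady-state concentration ∝ 1/CL, the ratio is 1 / 0.6382 = 1.57.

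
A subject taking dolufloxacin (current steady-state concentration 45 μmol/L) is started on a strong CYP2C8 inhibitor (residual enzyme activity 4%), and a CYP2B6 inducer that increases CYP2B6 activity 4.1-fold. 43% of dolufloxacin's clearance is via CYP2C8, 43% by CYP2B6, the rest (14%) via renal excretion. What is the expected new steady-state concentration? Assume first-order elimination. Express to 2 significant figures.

23 μmol/L

The CYP2C8 pathway (43% of clearance) falls to 0.04× activity: 0.43 × 0.04 = 0.0172.
The CYP2B6 pathway (43% of clearance) is boosted to 4.1× activity: 0.43 × 4.1 = 1.763.
Non-CYP routes (14%) are unchanged.
Relative clearance = 0.0172 + 1.763 + 0.14 = 1.9202.
Dividing the baseline by the relative clearance: 45 / 1.9202 = 23 μmol/L.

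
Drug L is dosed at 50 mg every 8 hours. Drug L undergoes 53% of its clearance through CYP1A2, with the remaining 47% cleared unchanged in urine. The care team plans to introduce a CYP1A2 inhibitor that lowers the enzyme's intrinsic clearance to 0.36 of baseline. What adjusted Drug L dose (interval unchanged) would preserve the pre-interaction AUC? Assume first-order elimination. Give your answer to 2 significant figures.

33 mg

The CYP1A2 pathway (53% of clearance) falls to 0.36× activity: 0.53 × 0.36 = 0.1908.
Non-CYP routes (47%) are unchanged.
CL_new/CL_old = 0.1908 + 0.47 = 0.6608.
Css,avg = (dose rate)/CL, so holding Css fixed requires dose ∝ CL: 50 × 0.6608 = 33 mg.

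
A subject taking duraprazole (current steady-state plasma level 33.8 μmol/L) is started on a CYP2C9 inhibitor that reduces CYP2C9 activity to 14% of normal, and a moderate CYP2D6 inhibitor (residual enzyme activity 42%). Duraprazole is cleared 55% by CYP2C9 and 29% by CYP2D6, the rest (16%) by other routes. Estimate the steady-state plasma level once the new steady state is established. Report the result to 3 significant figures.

The CYP2C9 pathway (55% of clearance) drops to 0.14× activity: 0.55 × 0.14 = 0.077.
The CYP2D6 pathway (29% of clearance) is reduced to 0.42× activity: 0.29 × 0.42 = 0.1218.
The remaining 16% of clearance is unaffected.
CL_new/CL_old = 0.077 + 0.1218 + 0.16 = 0.3588.
New steady-state plasma level = 33.8 / 0.3588 = 94.2 μmol/L (concentration scales inversely with clearance).

94.2 μmol/L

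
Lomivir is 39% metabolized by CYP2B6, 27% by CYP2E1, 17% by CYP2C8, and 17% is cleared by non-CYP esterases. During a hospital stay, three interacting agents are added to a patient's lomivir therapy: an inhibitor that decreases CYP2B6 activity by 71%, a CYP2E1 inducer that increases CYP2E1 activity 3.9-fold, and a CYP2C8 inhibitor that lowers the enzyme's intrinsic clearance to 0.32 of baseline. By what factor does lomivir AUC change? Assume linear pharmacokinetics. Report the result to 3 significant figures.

The CYP2B6 pathway (39% of clearance) is reduced to 0.29× activity: 0.39 × 0.29 = 0.1131.
The CYP2E1 pathway (27% of clearance) is boosted to 3.9× activity: 0.27 × 3.9 = 1.053.
The CYP2C8 pathway (17% of clearance) drops to 0.32× activity: 0.17 × 0.32 = 0.0544.
The remaining 17% of clearance is unaffected.
Relative clearance = 0.1131 + 1.053 + 0.0544 + 0.17 = 1.3905.
AUC ∝ 1/CL: fold-change = 1 / 1.3905 = 0.719.

0.719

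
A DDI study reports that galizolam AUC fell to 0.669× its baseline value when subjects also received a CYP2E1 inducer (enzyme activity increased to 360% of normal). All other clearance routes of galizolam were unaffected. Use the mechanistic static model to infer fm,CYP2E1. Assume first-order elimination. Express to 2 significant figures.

Let x = fm,CYP2E1. Because AUC ∝ 1/CL, relative clearance rose to 1/0.669 = 1.495.
Setting x·3.6 + (1 − x) = 1.495 and solving: x = (1.495 − 1)/(3.6 − 1) = 0.19.

0.19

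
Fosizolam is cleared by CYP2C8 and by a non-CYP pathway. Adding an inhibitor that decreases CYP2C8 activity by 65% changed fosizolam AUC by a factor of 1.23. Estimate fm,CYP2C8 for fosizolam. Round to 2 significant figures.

CL'/CL = 1 / 1.23 = 0.813
0.35·fm + (1 − fm) = 0.813
fm = (0.813 − 1) / (0.35 − 1) = 0.29

0.29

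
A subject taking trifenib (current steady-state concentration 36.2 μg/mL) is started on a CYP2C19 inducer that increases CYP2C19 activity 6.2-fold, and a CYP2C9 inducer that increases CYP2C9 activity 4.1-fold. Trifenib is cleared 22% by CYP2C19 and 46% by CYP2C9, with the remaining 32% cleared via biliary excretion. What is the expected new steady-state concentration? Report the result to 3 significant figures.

10.1 μg/mL

The CYP2C19 pathway (22% of clearance) increases to 6.2× activity: 0.22 × 6.2 = 1.364.
The CYP2C9 pathway (46% of clearance) is boosted to 4.1× activity: 0.46 × 4.1 = 1.886.
The remaining 32% of clearance is unaffected.
Relative clearance = 1.364 + 1.886 + 0.32 = 3.57.
Steady-state concentration ∝ 1/CL: new value = 36.2 / 3.57 = 10.1 μg/mL.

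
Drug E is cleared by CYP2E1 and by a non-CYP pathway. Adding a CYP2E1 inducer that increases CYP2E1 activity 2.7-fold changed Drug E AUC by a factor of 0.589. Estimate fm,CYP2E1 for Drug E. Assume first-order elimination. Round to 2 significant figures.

0.41

Let fm be the CYP2E1 fraction. New clearance relative to baseline = fm × 2.7 + (1 − fm).
AUC ratio = 1 / (new CL fraction), so new CL fraction = 1 / 0.589 = 1.698.
fm × 2.7 + 1 − fm = 1.698  ⇒  fm × (2.7 − 1) = 0.6978  ⇒  fm = 0.41.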